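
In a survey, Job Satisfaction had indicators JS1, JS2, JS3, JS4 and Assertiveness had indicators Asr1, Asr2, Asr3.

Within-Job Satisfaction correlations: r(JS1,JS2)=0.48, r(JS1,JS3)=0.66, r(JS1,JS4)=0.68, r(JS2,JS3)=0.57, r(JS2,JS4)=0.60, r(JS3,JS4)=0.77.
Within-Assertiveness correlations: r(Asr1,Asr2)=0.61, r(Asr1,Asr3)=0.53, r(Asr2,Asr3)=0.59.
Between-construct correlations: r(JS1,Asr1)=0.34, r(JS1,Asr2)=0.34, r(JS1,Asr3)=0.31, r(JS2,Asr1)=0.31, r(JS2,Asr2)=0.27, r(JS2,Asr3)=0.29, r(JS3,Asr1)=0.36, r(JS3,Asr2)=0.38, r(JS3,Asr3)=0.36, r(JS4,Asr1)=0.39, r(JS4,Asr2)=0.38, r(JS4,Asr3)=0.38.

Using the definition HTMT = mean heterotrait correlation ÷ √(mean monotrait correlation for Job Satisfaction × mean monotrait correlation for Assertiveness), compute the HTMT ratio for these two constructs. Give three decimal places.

Mean between = 4.11/12 = 0.3425.
Mean within-JS = 3.76/6 = 0.6267; mean within-Asr = 1.73/3 = 0.5767.
Geometric mean = √(0.6267 × 0.5767) = 0.6012.
HTMT = 0.3425 / 0.6012 = 0.570.

0.570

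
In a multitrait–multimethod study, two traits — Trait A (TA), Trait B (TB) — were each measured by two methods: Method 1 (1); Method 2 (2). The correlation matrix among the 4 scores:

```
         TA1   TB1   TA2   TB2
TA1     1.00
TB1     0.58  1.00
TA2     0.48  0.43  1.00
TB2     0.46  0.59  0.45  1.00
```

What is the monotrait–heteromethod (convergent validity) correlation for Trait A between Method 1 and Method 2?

Same trait (TA), different methods: r(TA1, TA2) = 0.48.

0.48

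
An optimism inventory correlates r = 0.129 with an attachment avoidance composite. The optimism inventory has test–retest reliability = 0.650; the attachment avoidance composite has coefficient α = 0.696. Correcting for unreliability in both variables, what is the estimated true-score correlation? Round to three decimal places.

0.192

r_true = r_obs / √(r_xx · r_yy) = 0.129 / √(0.650 × 0.696) = 0.129 / √0.452400 = 0.129 / 0.6726 ≈ 0.192.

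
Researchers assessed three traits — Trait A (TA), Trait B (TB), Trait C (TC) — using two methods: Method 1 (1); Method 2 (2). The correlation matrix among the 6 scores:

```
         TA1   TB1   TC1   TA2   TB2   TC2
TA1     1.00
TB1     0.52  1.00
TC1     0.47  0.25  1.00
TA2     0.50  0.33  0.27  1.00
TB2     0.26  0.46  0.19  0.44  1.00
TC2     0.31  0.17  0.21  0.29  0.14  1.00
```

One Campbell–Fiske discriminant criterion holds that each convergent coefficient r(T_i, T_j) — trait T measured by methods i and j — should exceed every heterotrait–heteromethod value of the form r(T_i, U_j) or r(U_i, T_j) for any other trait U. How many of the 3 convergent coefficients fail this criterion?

1

Convergent coefficients and their comparison sets:
TA (methods 1·2): 0.50 vs {0.26, 0.33, 0.31, 0.27} → pass.
TB (methods 1·2): 0.46 vs {0.33, 0.26, 0.17, 0.19} → pass.
TC (methods 1·2): 0.21 vs {0.27, 0.31, 0.19, 0.17} → fail.
1 of 3 fail.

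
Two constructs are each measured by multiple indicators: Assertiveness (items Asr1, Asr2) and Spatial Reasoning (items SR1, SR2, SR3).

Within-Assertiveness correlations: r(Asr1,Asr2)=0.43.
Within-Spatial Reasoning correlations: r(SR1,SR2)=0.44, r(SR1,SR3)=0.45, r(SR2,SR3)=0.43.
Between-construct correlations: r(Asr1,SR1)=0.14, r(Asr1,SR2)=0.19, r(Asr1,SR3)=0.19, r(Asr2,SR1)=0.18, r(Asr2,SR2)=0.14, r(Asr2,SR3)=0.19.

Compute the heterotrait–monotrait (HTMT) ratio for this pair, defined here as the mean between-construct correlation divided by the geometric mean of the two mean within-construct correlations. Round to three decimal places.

Between-construct mean = 1.03/6 = 0.1717.
Mean within-Asr = 0.43/1 = 0.4300; mean within-SR = 1.32/3 = 0.4400.
Geometric mean = √(0.4300 × 0.4400) = 0.4350.
HTMT = 0.1717 / 0.4350 = 0.395.

0.395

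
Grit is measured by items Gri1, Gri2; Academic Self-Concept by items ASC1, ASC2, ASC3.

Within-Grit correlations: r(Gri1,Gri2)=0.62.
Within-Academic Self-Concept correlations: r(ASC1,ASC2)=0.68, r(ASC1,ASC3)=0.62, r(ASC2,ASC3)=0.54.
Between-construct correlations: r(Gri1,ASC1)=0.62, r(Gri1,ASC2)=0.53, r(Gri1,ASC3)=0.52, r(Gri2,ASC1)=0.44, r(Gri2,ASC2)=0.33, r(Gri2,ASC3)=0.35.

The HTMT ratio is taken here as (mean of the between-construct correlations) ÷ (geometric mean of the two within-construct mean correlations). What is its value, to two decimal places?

Between-construct mean = 2.79/6 = 0.4650.
Mean within-Gri = 0.62/1 = 0.6200; mean within-ASC = 1.84/3 = 0.6133.
Geometric mean = √(0.6200 × 0.6133) = 0.6166.
HTMT = 0.4650 / 0.6166 = 0.75.

0.75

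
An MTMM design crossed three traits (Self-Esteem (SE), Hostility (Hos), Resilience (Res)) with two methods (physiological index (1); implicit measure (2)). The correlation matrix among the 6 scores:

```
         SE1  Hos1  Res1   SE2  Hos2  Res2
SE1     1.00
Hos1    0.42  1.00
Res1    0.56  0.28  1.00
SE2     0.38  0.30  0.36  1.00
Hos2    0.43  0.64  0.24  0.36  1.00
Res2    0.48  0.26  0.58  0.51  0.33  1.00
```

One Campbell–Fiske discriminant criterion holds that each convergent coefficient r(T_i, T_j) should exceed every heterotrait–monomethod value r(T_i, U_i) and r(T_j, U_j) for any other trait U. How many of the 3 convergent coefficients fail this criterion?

Checking each validity diagonal entry against its comparison values:
SE (methods 1·2): 0.38 vs {0.42, 0.36, 0.56, 0.51} → fail.
Hos (methods 1·2): 0.64 vs {0.42, 0.36, 0.28, 0.33} → pass.
Res (methods 1·2): 0.58 vs {0.56, 0.51, 0.28, 0.33} → pass.
1 of 3 fail.

1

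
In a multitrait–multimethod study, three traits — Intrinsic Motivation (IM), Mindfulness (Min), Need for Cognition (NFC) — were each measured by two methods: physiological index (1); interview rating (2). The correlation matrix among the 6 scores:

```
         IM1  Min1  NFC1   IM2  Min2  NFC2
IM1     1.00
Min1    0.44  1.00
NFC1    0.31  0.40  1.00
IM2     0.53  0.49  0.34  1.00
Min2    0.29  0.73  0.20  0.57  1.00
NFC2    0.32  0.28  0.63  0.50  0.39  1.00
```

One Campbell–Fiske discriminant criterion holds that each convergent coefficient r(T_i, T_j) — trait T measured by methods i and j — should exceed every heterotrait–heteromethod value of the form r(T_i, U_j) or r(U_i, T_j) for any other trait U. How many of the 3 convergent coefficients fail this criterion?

0

Convergent coefficients and their comparison sets:
IM (methods 1·2): 0.53 vs {0.29, 0.49, 0.32, 0.34} → pass.
Min (methods 1·2): 0.73 vs {0.49, 0.29, 0.28, 0.20} → pass.
NFC (methods 1·2): 0.63 vs {0.34, 0.32, 0.20, 0.28} → pass.
0 of 3 fail.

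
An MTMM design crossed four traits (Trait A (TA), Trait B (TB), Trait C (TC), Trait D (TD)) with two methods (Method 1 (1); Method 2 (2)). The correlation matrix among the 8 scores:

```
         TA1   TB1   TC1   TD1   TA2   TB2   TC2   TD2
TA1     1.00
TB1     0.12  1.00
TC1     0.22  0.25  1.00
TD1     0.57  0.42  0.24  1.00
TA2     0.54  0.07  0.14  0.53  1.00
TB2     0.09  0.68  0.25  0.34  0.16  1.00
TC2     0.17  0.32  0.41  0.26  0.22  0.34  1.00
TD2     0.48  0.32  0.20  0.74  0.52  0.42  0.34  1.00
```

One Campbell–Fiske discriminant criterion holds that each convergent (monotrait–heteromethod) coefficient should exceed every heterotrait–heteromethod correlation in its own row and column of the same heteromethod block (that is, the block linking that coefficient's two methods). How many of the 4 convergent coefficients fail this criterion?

Convergent coefficients and their comparison sets:
TA (methods 1·2): 0.54 vs {0.09, 0.07, 0.17, 0.14, 0.48, 0.53} → pass.
TB (methods 1·2): 0.68 vs {0.07, 0.09, 0.32, 0.25, 0.32, 0.34} → pass.
TC (methods 1·2): 0.41 vs {0.14, 0.17, 0.25, 0.32, 0.20, 0.26} → pass.
TD (methods 1·2): 0.74 vs {0.53, 0.48, 0.34, 0.32, 0.26, 0.20} → pass.
0 of 4 fail.

0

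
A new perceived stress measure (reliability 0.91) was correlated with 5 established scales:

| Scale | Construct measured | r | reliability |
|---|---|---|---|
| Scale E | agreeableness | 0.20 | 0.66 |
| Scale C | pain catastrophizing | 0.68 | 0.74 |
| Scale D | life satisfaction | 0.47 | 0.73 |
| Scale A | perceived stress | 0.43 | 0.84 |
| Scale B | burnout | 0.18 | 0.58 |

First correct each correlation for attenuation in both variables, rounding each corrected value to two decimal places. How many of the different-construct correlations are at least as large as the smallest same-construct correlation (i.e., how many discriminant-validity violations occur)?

Disattenuated r (r / √(r_scale · r_new)):
  Scale E (disc): 0.20 / √(0.66·0.91) = 0.26
  Scale C (disc): 0.68 / √(0.74·0.91) = 0.83
  Scale D (disc): 0.47 / √(0.73·0.91) = 0.58
  Scale A (conv): 0.43 / √(0.84·0.91) = 0.49
  Scale B (disc): 0.18 / √(0.58·0.91) = 0.25
Smallest convergent = 0.49. Discriminant values: 0.26, 0.83, 0.58, 0.25; count ≥ 0.49 → 2.

2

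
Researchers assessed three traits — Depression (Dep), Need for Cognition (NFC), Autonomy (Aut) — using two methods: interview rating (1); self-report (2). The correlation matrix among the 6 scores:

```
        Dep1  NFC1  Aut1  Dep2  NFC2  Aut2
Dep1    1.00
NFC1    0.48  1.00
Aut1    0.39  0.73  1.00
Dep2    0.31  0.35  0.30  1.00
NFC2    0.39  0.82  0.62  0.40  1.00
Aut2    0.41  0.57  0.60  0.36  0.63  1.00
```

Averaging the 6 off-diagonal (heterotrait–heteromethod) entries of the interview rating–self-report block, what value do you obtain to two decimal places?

HTHM values (method 1 × method 2): 0.39, 0.41, 0.35, 0.57, 0.30, 0.62; mean = 2.64/6 = 0.44.

0.44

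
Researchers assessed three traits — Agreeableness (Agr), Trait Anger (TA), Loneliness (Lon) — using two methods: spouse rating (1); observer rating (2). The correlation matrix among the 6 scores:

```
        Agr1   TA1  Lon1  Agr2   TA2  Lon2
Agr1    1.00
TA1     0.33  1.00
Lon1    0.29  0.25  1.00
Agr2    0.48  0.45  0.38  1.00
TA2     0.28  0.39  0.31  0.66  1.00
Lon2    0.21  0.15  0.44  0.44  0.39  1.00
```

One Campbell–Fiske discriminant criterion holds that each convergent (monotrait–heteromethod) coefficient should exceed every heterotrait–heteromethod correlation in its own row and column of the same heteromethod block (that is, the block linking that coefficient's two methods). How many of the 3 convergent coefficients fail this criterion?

Each convergent coefficient versus the relevant comparison correlations:
Agr (methods 1·2): 0.48 vs {0.28, 0.45, 0.21, 0.38} → pass.
TA (methods 1·2): 0.39 vs {0.45, 0.28, 0.15, 0.31} → fail.
Lon (methods 1·2): 0.44 vs {0.38, 0.21, 0.31, 0.15} → pass.
1 of 3 fail.

1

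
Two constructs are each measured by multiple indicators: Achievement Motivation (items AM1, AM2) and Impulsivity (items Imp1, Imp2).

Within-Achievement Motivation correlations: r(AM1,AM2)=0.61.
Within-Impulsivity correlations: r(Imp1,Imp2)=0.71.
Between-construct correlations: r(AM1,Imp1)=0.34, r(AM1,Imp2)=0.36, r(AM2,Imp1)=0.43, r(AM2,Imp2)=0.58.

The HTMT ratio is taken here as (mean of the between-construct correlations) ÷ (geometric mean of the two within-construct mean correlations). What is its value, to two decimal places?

Between-construct mean = 1.71/4 = 0.4275.
Mean within-AM = 0.61/1 = 0.6100; mean within-Imp = 0.71/1 = 0.7100.
Geometric mean = √(0.6100 × 0.7100) = 0.6581.
HTMT = 0.4275 / 0.6581 = 0.65.

0.65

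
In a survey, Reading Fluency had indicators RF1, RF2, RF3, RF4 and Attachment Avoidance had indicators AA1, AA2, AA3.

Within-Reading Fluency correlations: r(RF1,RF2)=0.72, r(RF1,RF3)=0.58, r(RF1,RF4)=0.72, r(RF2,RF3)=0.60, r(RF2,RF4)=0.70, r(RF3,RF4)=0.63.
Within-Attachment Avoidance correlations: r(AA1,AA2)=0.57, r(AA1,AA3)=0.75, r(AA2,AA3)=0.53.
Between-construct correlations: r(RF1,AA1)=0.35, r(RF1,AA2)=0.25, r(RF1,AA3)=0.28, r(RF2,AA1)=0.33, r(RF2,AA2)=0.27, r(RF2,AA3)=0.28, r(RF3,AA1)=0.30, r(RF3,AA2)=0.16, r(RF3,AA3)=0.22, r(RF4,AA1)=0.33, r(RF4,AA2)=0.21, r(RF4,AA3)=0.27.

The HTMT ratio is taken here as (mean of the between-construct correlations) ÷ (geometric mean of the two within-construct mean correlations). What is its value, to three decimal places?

Mean between = 3.25/12 = 0.2708.
Mean within-RF = 3.95/6 = 0.6583; mean within-AA = 1.85/3 = 0.6167.
Geometric mean = √(0.6583 × 0.6167) = 0.6372.
HTMT = 0.2708 / 0.6372 = 0.425.

0.425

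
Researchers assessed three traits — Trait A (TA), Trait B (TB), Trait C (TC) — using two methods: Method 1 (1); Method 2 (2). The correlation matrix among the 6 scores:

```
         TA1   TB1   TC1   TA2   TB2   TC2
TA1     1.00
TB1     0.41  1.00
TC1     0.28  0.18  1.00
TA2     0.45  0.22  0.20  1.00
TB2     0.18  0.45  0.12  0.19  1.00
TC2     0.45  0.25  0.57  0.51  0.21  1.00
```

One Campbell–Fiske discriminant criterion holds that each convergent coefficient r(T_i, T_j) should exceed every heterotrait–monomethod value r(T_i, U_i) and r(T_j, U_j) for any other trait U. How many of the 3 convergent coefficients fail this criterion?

1

Each convergent coefficient versus the relevant comparison correlations:
TA (methods 1·2): 0.45 vs {0.41, 0.19, 0.28, 0.51} → fail.
TB (methods 1·2): 0.45 vs {0.41, 0.19, 0.18, 0.21} → pass.
TC (methods 1·2): 0.57 vs {0.28, 0.51, 0.18, 0.21} → pass.
1 of 3 fail.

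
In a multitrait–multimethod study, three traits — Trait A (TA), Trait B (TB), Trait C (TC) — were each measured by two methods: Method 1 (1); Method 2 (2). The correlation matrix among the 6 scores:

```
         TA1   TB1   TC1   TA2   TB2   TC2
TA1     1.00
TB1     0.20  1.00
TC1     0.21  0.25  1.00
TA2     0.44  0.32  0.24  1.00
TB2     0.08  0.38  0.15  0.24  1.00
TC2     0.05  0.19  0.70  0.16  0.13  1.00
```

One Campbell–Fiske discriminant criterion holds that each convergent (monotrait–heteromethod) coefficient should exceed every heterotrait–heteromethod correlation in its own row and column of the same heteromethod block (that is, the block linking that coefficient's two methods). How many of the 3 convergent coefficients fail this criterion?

0

Each convergent coefficient versus the relevant comparison correlations:
TA (methods 1·2): 0.44 vs {0.08, 0.32, 0.05, 0.24} → pass.
TB (methods 1·2): 0.38 vs {0.32, 0.08, 0.19, 0.15} → pass.
TC (methods 1·2): 0.70 vs {0.24, 0.05, 0.15, 0.19} → pass.
0 of 3 fail.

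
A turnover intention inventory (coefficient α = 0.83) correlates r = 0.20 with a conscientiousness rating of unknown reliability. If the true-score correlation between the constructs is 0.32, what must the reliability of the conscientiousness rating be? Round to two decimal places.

r_true = r_obs / √(r_xx · r_yy) ⇒ 0.32 = 0.20 / √(0.83 · r_yy).
√(0.83 · r_yy) = 0.20 / 0.32 = 0.6250; 0.83 · r_yy = 0.3906; r_yy = 0.3906 / 0.83 ≈ 0.47.

0.47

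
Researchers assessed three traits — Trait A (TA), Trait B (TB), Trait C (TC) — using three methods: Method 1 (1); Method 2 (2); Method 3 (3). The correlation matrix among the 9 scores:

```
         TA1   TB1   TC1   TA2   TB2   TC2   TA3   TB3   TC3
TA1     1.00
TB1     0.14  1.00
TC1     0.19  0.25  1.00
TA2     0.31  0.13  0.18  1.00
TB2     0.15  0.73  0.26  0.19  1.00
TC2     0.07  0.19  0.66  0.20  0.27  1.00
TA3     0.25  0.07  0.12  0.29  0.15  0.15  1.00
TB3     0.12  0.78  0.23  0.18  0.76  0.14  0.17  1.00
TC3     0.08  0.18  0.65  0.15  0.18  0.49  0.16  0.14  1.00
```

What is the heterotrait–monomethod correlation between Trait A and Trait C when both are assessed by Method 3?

0.16

Different traits, same method: r(TA3, TC3) = 0.16.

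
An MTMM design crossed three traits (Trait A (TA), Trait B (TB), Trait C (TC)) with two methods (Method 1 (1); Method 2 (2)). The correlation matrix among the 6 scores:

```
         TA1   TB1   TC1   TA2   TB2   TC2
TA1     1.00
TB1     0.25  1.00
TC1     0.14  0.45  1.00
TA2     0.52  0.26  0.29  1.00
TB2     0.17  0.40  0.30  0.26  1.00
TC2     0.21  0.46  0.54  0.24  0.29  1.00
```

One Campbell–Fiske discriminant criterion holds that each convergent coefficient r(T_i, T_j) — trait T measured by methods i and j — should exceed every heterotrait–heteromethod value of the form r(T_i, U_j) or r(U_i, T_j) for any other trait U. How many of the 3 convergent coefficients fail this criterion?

1

Checking each validity diagonal entry against its comparison values:
TA (methods 1·2): 0.52 vs {0.17, 0.26, 0.21, 0.29} → pass.
TB (methods 1·2): 0.40 vs {0.26, 0.17, 0.46, 0.30} → fail.
TC (methods 1·2): 0.54 vs {0.29, 0.21, 0.30, 0.46} → pass.
1 of 3 fail.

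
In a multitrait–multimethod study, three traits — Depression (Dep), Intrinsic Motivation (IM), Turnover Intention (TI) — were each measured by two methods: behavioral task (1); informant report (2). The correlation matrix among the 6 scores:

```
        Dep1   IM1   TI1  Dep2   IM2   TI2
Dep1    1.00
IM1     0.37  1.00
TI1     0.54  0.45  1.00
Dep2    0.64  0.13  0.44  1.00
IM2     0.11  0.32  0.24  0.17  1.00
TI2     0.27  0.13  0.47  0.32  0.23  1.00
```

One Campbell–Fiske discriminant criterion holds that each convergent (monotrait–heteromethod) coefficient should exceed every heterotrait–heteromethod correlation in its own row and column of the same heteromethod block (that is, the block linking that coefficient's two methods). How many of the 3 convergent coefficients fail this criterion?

0

Checking each validity diagonal entry against its comparison values:
Dep (methods 1·2): 0.64 vs {0.11, 0.13, 0.27, 0.44} → pass.
IM (methods 1·2): 0.32 vs {0.13, 0.11, 0.13, 0.24} → pass.
TI (methods 1·2): 0.47 vs {0.44, 0.27, 0.24, 0.13} → pass.
0 of 3 fail.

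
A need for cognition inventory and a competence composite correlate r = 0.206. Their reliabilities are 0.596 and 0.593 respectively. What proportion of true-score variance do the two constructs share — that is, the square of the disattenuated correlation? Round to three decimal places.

Disattenuated r = 0.206 / √(0.596 × 0.593) = 0.206 / 0.5945 = 0.3465.
Shared true-score variance = 0.3465² = 0.1201 ≈ 0.120.

0.120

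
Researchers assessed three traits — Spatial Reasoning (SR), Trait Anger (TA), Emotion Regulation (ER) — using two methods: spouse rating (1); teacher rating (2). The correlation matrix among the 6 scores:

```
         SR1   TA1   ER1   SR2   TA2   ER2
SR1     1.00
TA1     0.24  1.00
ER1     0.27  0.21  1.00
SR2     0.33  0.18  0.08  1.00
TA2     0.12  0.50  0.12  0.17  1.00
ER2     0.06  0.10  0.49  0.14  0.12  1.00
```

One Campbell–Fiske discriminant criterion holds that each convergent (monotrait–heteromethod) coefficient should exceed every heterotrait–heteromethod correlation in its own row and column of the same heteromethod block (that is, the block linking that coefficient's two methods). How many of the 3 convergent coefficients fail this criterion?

Checking each validity diagonal entry against its comparison values:
SR (methods 1·2): 0.33 vs {0.12, 0.18, 0.06, 0.08} → pass.
TA (methods 1·2): 0.50 vs {0.18, 0.12, 0.10, 0.12} → pass.
ER (methods 1·2): 0.49 vs {0.08, 0.06, 0.12, 0.10} → pass.
0 of 3 fail.

0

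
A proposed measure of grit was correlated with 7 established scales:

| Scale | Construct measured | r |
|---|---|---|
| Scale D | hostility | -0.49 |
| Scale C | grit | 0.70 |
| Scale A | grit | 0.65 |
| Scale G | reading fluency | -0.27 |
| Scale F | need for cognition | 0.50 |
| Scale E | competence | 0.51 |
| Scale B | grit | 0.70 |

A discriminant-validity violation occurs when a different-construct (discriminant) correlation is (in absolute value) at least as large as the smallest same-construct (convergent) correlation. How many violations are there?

Convergent (same construct = grit): Scale C, Scale A, Scale B.
Smallest convergent = 0.65. Discriminant |r|: 0.49, 0.27, 0.50, 0.51; count ≥ 0.65 → 0.

0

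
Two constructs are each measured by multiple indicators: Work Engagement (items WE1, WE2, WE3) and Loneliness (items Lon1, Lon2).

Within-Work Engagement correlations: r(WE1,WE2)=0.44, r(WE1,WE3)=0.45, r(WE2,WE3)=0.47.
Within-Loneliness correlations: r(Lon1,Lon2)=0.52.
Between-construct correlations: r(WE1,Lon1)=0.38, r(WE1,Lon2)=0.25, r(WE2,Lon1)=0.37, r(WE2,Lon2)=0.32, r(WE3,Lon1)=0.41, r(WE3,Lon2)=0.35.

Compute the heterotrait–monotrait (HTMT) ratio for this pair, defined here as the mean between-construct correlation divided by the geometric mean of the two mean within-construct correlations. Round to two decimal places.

Mean heterotrait r = 2.08/6 = 0.3467.
Mean within-WE = 1.36/3 = 0.4533; mean within-Lon = 0.52/1 = 0.5200.
Geometric mean = √(0.4533 × 0.5200) = 0.4855.
HTMT = 0.3467 / 0.4855 = 0.71.

0.71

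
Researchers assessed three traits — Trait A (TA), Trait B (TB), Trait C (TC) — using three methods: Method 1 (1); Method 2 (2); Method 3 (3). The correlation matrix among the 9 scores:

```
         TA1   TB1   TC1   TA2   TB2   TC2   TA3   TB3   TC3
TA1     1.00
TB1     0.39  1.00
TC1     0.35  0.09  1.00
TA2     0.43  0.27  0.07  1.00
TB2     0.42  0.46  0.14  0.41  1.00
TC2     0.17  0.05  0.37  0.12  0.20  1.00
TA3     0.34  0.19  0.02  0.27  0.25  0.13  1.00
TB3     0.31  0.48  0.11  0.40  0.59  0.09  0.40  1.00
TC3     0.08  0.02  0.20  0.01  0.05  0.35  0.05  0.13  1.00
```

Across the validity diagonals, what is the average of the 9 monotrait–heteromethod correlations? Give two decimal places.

0.39

Convergent values: 0.43, 0.34, 0.27, 0.46, 0.48, 0.59, 0.37, 0.20, 0.35; mean = 3.49/9 = 0.39.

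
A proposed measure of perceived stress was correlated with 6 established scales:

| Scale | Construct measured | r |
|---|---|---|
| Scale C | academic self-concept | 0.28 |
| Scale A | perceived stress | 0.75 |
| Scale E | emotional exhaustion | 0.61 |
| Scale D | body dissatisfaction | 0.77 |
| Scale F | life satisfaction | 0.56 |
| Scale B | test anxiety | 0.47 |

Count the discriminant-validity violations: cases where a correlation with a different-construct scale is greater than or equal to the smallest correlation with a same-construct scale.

Convergent (same construct = perceived stress): Scale A.
Smallest convergent = 0.75. Discriminant values: 0.28, 0.61, 0.77, 0.56, 0.47; count ≥ 0.75 → 1.

1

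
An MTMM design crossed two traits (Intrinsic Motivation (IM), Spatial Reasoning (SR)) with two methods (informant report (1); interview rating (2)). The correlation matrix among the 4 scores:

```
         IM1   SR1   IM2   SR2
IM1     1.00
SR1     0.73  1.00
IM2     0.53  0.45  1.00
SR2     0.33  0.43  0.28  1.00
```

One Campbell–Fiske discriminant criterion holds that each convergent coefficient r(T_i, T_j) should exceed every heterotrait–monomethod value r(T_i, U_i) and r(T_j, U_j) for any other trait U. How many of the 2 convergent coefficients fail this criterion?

2

Checking each validity diagonal entry against its comparison values:
IM (methods 1·2): 0.53 vs {0.73, 0.28} → fail.
SR (methods 1·2): 0.43 vs {0.73, 0.28} → fail.
2 of 2 fail.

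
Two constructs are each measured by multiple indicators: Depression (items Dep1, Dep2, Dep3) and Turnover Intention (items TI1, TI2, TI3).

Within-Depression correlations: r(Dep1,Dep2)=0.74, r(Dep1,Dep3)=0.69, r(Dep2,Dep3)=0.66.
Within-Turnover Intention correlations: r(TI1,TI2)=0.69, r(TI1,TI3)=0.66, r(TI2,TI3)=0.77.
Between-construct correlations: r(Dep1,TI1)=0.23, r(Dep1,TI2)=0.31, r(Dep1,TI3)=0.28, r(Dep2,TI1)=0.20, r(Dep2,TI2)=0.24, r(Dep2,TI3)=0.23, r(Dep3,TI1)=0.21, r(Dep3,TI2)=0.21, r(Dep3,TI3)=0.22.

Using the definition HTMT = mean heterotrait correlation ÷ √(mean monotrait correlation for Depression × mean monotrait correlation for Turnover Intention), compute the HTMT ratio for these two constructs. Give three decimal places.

Between-construct mean = 2.13/9 = 0.2367.
Mean within-Dep = 2.09/3 = 0.6967; mean within-TI = 2.12/3 = 0.7067.
Geometric mean = √(0.6967 × 0.7067) = 0.7017.
HTMT = 0.2367 / 0.7017 = 0.337.

0.337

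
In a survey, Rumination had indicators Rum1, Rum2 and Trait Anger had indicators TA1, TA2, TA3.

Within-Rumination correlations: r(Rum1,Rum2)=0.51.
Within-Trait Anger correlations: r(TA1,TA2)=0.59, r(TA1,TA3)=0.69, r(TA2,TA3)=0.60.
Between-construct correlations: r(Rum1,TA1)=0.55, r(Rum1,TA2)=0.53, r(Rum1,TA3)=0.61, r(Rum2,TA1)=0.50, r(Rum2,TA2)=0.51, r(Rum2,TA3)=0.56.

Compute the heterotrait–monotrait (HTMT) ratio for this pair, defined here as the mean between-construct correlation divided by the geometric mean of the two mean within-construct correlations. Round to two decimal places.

Mean between = 3.26/6 = 0.5433.
Mean within-Rum = 0.51/1 = 0.5100; mean within-TA = 1.88/3 = 0.6267.
Geometric mean = √(0.5100 × 0.6267) = 0.5653.
HTMT = 0.5433 / 0.5653 = 0.96.

0.96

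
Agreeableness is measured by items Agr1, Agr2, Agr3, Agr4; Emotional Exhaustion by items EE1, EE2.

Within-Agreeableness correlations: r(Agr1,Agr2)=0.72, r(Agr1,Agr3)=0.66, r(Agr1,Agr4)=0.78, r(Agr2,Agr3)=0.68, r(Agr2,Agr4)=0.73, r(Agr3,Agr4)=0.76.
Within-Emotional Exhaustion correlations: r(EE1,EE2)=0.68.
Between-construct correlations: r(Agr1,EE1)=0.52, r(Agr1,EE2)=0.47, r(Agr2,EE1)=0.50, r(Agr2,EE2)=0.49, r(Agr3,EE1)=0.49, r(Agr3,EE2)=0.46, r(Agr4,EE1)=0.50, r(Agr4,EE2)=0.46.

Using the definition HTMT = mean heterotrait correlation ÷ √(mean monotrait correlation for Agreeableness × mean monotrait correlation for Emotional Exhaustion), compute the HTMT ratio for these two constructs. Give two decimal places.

Mean heterotrait r = 3.89/8 = 0.4863.
Mean within-Agr = 4.33/6 = 0.7217; mean within-EE = 0.68/1 = 0.6800.
Geometric mean = √(0.7217 × 0.6800) = 0.7005.
HTMT = 0.4863 / 0.7005 = 0.69.

0.69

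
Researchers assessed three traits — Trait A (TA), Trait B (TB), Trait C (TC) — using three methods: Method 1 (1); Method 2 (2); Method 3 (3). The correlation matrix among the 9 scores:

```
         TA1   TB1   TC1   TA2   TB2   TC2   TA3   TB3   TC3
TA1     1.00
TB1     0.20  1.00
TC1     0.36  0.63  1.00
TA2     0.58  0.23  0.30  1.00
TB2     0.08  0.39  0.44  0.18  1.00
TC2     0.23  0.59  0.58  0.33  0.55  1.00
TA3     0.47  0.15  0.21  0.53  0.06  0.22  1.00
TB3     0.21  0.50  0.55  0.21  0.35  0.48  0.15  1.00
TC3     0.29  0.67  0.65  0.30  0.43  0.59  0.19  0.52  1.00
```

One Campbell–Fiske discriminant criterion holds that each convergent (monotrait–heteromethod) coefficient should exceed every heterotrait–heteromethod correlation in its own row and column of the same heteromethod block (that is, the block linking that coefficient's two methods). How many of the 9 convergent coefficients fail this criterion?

Each convergent coefficient versus the relevant comparison correlations:
TA (methods 1·2): 0.58 vs {0.08, 0.23, 0.23, 0.30} → pass.
TA (methods 1·3): 0.47 vs {0.21, 0.15, 0.29, 0.21} → pass.
TA (methods 2·3): 0.53 vs {0.21, 0.06, 0.30, 0.22} → pass.
TB (methods 1·2): 0.39 vs {0.23, 0.08, 0.59, 0.44} → fail.
TB (methods 1·3): 0.50 vs {0.15, 0.21, 0.67, 0.55} → fail.
TB (methods 2·3): 0.35 vs {0.06, 0.21, 0.43, 0.48} → fail.
TC (methods 1·2): 0.58 vs {0.30, 0.23, 0.44, 0.59} → fail.
TC (methods 1·3): 0.65 vs {0.21, 0.29, 0.55, 0.67} → fail.
TC (methods 2·3): 0.59 vs {0.22, 0.30, 0.48, 0.43} → pass.
5 of 9 fail.

5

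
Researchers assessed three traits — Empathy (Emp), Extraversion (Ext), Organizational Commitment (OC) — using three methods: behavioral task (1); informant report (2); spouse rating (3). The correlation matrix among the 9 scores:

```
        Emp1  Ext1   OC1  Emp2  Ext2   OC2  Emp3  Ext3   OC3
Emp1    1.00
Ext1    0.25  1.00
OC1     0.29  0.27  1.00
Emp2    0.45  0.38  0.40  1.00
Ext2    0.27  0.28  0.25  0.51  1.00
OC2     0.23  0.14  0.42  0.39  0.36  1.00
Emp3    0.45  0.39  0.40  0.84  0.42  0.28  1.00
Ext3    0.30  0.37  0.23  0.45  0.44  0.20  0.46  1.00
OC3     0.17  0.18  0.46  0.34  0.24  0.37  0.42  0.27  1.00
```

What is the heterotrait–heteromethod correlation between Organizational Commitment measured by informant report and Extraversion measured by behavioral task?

0.14

Different traits and methods: r(OC2, Ext1) = 0.14.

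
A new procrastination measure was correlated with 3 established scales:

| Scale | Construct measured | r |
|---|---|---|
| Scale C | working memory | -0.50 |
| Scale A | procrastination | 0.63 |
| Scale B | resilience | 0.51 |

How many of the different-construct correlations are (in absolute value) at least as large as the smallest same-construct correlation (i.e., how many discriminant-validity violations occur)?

0

Convergent (same construct = procrastination): Scale A.
Smallest convergent = 0.63. Discriminant |r|: 0.50, 0.51; count ≥ 0.63 → 0.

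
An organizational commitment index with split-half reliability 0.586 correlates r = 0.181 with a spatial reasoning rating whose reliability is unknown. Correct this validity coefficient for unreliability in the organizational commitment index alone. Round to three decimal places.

Single correction: r_c = r_obs / √r_xx = 0.181 / √0.586 = 0.181 / 0.7655 ≈ 0.236.

0.236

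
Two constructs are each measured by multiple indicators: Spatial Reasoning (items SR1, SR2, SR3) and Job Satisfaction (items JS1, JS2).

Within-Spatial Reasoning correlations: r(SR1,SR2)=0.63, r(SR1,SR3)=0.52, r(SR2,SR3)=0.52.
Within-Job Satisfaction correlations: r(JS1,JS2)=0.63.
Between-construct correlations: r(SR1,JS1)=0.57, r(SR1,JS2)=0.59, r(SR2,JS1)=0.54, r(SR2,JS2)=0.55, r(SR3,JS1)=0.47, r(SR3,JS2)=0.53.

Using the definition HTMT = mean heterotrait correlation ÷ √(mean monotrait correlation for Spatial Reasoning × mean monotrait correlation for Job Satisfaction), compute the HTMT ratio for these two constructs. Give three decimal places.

0.915

Mean between = 3.25/6 = 0.5417.
Mean within-SR = 1.67/3 = 0.5567; mean within-JS = 0.63/1 = 0.6300.
Geometric mean = √(0.5567 × 0.6300) = 0.5922.
HTMT = 0.5417 / 0.5922 = 0.915.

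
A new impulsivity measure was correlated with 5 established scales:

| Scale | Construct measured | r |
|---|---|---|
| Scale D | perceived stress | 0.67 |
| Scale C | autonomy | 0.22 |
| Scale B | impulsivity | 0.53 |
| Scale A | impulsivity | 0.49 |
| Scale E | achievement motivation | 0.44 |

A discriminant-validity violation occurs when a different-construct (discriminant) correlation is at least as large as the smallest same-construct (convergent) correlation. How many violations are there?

Convergent (same construct = impulsivity): Scale B, Scale A.
Smallest convergent = 0.49. Discriminant values: 0.67, 0.22, 0.44; count ≥ 0.49 → 1.

1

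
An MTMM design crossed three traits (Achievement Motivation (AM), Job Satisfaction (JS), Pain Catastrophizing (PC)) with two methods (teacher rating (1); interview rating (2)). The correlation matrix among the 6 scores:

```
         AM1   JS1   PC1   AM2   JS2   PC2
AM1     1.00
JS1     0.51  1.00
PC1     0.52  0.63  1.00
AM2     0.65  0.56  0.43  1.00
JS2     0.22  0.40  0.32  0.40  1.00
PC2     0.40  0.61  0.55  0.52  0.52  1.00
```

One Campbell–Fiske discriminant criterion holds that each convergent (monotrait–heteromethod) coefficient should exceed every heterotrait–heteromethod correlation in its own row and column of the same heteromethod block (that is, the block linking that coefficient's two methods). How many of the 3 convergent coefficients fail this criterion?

Checking each validity diagonal entry against its comparison values:
AM (methods 1·2): 0.65 vs {0.22, 0.56, 0.40, 0.43} → pass.
JS (methods 1·2): 0.40 vs {0.56, 0.22, 0.61, 0.32} → fail.
PC (methods 1·2): 0.55 vs {0.43, 0.40, 0.32, 0.61} → fail.
2 of 3 fail.

2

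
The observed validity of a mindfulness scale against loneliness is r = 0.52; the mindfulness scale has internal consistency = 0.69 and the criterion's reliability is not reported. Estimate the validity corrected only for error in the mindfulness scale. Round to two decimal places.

Single correction: r_c = r_obs / √r_xx = 0.52 / √0.69 = 0.52 / 0.8307 ≈ 0.63.

0.63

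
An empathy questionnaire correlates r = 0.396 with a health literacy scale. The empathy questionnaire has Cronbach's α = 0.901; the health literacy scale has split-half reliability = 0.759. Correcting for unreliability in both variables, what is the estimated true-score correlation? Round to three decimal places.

0.479

r_true = r_obs / √(r_xx · r_yy) = 0.396 / √(0.901 × 0.759) = 0.396 / √0.683859 = 0.396 / 0.8270 ≈ 0.479.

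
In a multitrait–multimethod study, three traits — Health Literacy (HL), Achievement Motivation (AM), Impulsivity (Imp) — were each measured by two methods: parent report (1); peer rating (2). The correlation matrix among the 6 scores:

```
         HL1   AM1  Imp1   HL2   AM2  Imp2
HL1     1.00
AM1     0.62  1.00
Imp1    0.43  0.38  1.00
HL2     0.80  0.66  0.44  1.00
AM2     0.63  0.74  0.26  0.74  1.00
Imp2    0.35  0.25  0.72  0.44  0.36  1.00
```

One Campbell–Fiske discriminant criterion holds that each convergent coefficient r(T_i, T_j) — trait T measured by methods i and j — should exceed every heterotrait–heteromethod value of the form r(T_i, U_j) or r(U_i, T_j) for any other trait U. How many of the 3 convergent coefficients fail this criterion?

0

Checking each validity diagonal entry against its comparison values:
HL (methods 1·2): 0.80 vs {0.63, 0.66, 0.35, 0.44} → pass.
AM (methods 1·2): 0.74 vs {0.66, 0.63, 0.25, 0.26} → pass.
Imp (methods 1·2): 0.72 vs {0.44, 0.35, 0.26, 0.25} → pass.
0 of 3 fail.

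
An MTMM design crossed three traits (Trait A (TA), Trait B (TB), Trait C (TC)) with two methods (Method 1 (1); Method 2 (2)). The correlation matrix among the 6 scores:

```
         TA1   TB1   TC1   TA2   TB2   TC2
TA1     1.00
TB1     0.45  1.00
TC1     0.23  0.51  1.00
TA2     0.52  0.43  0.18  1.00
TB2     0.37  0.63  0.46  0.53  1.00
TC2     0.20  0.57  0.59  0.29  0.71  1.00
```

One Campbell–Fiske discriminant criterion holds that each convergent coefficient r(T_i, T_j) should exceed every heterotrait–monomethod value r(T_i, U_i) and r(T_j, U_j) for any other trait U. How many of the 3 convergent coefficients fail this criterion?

3

Checking each validity diagonal entry against its comparison values:
TA (methods 1·2): 0.52 vs {0.45, 0.53, 0.23, 0.29} → fail.
TB (methods 1·2): 0.63 vs {0.45, 0.53, 0.51, 0.71} → fail.
TC (methods 1·2): 0.59 vs {0.23, 0.29, 0.51, 0.71} → fail.
3 of 3 fail.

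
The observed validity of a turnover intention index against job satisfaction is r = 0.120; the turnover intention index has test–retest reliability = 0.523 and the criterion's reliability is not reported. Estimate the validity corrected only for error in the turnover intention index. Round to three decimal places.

Single correction: r_c = r_obs / √r_xx = 0.120 / √0.523 = 0.120 / 0.7232 ≈ 0.166.

0.166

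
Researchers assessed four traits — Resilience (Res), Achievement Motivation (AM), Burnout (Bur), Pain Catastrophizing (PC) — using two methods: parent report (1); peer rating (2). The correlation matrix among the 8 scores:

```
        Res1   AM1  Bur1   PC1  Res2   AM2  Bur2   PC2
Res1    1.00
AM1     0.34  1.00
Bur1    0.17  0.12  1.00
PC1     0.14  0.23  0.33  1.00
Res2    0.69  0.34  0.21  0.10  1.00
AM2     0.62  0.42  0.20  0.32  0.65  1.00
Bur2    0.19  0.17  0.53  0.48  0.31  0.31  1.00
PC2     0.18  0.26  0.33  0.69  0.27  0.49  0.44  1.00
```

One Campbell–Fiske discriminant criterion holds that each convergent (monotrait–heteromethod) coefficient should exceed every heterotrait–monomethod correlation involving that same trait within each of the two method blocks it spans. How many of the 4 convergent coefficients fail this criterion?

Convergent coefficients and their comparison sets:
Res (methods 1·2): 0.69 vs {0.34, 0.65, 0.17, 0.31, 0.14, 0.27} → pass.
AM (methods 1·2): 0.42 vs {0.34, 0.65, 0.12, 0.31, 0.23, 0.49} → fail.
Bur (methods 1·2): 0.53 vs {0.17, 0.31, 0.12, 0.31, 0.33, 0.44} → pass.
PC (methods 1·2): 0.69 vs {0.14, 0.27, 0.23, 0.49, 0.33, 0.44} → pass.
1 of 4 fail.

1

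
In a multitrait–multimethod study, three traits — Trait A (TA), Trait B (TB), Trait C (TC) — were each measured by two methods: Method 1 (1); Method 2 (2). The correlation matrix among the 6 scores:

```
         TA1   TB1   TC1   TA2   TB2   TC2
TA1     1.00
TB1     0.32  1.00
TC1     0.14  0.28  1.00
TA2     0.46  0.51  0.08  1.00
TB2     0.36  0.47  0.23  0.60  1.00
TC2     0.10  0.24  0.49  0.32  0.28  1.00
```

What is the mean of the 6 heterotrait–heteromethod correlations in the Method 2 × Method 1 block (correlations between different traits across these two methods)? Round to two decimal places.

HTHM values (method 2 × method 1): 0.51, 0.08, 0.36, 0.23, 0.10, 0.24; mean = 1.52/6 = 0.25.

0.25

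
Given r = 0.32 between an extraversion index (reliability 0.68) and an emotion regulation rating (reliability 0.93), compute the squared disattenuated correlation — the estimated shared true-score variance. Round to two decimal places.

Disattenuated r = 0.32 / √(0.68 × 0.93) = 0.32 / 0.7952 = 0.4024.
Shared true-score variance = 0.4024² = 0.1619 ≈ 0.16.

0.16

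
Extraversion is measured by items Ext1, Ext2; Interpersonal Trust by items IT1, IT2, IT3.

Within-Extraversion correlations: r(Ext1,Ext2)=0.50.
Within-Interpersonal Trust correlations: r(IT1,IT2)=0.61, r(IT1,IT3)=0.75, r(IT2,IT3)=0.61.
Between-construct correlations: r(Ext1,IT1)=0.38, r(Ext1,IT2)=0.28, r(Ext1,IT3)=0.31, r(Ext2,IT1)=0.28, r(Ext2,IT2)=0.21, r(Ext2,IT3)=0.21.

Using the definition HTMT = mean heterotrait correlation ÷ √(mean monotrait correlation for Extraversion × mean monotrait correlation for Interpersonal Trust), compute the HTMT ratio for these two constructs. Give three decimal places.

0.486

Between-construct mean = 1.67/6 = 0.2783.
Mean within-Ext = 0.50/1 = 0.5000; mean within-IT = 1.97/3 = 0.6567.
Geometric mean = √(0.5000 × 0.6567) = 0.5730.
HTMT = 0.2783 / 0.5730 = 0.486.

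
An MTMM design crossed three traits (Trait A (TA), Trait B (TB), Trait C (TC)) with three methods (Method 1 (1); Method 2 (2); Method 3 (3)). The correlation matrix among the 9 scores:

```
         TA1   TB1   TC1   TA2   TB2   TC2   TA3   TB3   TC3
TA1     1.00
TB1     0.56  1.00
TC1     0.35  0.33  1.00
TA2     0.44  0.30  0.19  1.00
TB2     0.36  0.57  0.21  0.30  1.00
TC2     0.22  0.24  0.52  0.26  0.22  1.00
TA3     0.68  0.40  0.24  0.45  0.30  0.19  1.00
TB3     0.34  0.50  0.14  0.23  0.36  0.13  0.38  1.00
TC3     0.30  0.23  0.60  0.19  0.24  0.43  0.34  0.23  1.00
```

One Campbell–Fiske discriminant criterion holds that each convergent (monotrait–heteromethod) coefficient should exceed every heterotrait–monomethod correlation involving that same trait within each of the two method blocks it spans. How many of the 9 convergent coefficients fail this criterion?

Checking each validity diagonal entry against its comparison values:
TA (methods 1·2): 0.44 vs {0.56, 0.30, 0.35, 0.26} → fail.
TA (methods 1·3): 0.68 vs {0.56, 0.38, 0.35, 0.34} → pass.
TA (methods 2·3): 0.45 vs {0.30, 0.38, 0.26, 0.34} → pass.
TB (methods 1·2): 0.57 vs {0.56, 0.30, 0.33, 0.22} → pass.
TB (methods 1·3): 0.50 vs {0.56, 0.38, 0.33, 0.23} → fail.
TB (methods 2·3): 0.36 vs {0.30, 0.38, 0.22, 0.23} → fail.
TC (methods 1·2): 0.52 vs {0.35, 0.26, 0.33, 0.22} → pass.
TC (methods 1·3): 0.60 vs {0.35, 0.34, 0.33, 0.23} → pass.
TC (methods 2·3): 0.43 vs {0.26, 0.34, 0.22, 0.23} → pass.
3 of 9 fail.

3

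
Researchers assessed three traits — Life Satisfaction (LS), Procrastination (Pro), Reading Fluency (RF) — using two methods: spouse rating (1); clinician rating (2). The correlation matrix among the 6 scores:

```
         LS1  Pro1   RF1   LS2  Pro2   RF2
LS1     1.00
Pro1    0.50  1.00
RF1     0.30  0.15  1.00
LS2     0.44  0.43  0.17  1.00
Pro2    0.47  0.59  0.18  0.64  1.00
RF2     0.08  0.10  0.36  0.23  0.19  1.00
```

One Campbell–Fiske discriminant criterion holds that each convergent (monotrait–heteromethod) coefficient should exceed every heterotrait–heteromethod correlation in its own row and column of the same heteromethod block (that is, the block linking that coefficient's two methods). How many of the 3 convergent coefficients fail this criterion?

Each convergent coefficient versus the relevant comparison correlations:
LS (methods 1·2): 0.44 vs {0.47, 0.43, 0.08, 0.17} → fail.
Pro (methods 1·2): 0.59 vs {0.43, 0.47, 0.10, 0.18} → pass.
RF (methods 1·2): 0.36 vs {0.17, 0.08, 0.18, 0.10} → pass.
1 of 3 fail.

1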